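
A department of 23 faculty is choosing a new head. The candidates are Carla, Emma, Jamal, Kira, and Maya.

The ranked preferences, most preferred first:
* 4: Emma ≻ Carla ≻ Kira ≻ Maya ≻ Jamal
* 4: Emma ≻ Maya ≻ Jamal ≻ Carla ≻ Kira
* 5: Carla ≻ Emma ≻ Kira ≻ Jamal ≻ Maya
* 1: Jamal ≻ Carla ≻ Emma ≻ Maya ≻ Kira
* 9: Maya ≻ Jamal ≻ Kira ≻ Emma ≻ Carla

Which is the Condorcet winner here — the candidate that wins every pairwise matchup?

Emma

Emma vs Carla: 17–6
Emma vs Jamal: 13–10
Emma vs Kira: 14–9
Emma vs Maya: 14–9
Emma beats every other candidate.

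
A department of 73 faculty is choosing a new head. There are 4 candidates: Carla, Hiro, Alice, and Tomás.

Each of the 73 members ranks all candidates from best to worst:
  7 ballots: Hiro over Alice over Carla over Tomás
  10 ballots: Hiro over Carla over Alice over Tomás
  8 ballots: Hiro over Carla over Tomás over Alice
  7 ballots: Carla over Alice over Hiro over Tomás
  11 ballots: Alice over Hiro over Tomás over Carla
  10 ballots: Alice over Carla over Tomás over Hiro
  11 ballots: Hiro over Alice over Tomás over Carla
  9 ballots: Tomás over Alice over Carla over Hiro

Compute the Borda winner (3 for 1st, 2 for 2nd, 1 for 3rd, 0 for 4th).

Carla: 7×1 + 10×2 + 8×2 + 7×3 + 11×0 + 10×2 + 11×0 + 9×1 = 93
Hiro: 7×3 + 10×3 + 8×3 + 7×1 + 11×2 + 10×0 + 11×3 + 9×0 = 137
Alice: 7×2 + 10×1 + 8×0 + 7×2 + 11×3 + 10×3 + 11×2 + 9×2 = 141
Tomás: 7×0 + 10×0 + 8×1 + 7×0 + 11×1 + 10×1 + 11×1 + 9×3 = 67

Alice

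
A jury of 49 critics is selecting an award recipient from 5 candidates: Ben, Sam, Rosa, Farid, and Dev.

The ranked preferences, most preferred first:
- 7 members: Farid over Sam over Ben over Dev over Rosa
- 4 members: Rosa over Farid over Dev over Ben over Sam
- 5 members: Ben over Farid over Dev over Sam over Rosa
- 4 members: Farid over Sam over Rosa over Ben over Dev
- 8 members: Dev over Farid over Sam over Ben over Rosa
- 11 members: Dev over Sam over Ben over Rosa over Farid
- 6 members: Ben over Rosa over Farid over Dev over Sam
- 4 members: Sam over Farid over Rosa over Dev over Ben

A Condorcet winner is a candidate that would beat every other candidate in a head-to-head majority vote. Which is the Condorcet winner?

Farid vs Ben: 27–22
Farid vs Sam: 34–15
Farid vs Rosa: 28–21
Farid vs Dev: 30–19
Farid beats every other candidate.

Farid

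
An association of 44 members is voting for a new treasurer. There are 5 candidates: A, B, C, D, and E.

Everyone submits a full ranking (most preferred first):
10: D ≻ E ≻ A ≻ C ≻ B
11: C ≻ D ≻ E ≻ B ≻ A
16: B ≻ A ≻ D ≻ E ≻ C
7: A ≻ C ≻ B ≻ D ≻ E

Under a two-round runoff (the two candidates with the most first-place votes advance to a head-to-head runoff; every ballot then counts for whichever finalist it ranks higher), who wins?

C

Round 1 first-place votes: A 7, B 16, C 11, D 10, E 0. B and C advance.
Runoff: B is ranked above C on 16 ballots, C above B on 28.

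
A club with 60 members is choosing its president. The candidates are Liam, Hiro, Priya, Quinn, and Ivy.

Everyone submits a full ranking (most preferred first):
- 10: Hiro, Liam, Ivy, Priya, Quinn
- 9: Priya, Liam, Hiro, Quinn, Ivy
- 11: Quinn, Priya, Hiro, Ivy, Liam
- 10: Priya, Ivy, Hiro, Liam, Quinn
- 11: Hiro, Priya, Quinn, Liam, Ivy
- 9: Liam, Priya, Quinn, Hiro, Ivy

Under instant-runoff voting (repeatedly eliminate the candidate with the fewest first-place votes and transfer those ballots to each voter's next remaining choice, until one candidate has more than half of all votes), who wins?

Priya

Round 1: Liam 9, Hiro 21, Priya 19, Quinn 11, Ivy 0. Ivy eliminated.
Round 2: Liam 9, Hiro 21, Priya 19, Quinn 11. Liam eliminated.
Round 3: Hiro 21, Priya 28, Quinn 11. Quinn eliminated.
Round 4: Hiro 21, Priya 39. Priya has a majority (≥31).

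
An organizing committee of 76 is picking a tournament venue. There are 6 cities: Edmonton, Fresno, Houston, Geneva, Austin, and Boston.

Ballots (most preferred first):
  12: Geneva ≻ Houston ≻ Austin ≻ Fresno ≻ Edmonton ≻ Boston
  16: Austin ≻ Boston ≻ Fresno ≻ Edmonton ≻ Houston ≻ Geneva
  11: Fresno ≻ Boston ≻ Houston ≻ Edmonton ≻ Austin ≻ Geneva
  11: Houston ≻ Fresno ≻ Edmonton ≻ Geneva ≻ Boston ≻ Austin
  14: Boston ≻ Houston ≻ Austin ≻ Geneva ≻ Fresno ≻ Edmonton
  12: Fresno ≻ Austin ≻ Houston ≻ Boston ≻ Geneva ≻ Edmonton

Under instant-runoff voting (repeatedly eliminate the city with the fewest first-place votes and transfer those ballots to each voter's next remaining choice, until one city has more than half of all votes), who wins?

Round 1: Edmonton 0, Fresno 23, Houston 11, Geneva 12, Austin 16, Boston 14. Edmonton eliminated.
Round 2: Fresno 23, Houston 11, Geneva 12, Austin 16, Boston 14. Houston eliminated.
Round 3: Fresno 34, Geneva 12, Austin 16, Boston 14. Geneva eliminated.
Round 4: Fresno 34, Austin 28, Boston 14. Boston eliminated.
Round 5: Fresno 34, Austin 42. Austin has a majority (≥39).

Austin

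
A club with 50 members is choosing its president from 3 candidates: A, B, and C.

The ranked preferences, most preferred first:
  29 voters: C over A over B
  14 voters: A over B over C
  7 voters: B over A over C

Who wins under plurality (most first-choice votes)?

C

First-place votes: A 14, B 7, C 29.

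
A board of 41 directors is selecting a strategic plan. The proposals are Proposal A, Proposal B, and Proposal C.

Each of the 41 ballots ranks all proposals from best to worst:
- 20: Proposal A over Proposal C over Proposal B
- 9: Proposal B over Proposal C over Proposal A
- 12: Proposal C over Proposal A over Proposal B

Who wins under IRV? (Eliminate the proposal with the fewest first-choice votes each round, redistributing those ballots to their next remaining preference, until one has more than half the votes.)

Proposal C

Round 1: Proposal A 20, Proposal B 9, Proposal C 12. Proposal B eliminated.
Round 2: Proposal A 20, Proposal C 21. Proposal C has a majority (≥21).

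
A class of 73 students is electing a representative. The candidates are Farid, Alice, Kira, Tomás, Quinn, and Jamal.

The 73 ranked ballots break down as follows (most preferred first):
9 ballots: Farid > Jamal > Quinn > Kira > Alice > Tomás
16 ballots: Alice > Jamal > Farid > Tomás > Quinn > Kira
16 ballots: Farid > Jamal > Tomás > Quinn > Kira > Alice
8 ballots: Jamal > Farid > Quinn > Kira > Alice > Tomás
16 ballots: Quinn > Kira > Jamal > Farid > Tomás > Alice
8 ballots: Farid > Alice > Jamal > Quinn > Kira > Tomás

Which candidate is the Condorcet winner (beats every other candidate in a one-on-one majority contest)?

Jamal vs Farid: 40–33
Jamal vs Alice: 49–24
Jamal vs Kira: 57–16
Jamal vs Tomás: 73–0
Jamal vs Quinn: 57–16
Jamal beats every other candidate.

Jamal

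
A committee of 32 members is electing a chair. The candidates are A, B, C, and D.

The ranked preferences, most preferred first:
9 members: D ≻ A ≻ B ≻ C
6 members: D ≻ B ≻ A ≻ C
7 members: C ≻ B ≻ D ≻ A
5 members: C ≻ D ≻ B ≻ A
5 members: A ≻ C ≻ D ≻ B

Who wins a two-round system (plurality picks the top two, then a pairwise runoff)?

Round 1 first-place votes: A 5, B 0, C 12, D 15. D and C advance.
Runoff: D is ranked above C on 15 ballots, C above D on 17.

C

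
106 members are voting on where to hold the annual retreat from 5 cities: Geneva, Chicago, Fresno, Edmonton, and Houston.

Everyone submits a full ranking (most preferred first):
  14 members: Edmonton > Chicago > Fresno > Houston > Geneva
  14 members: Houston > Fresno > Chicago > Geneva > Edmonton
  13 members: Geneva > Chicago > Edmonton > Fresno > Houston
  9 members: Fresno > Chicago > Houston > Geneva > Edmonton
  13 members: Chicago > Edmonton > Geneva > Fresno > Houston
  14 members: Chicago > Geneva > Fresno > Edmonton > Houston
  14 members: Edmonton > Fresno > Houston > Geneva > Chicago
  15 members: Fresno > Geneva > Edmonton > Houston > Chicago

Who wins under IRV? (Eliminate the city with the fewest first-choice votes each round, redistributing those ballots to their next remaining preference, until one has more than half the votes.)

Round 1: Geneva 13, Chicago 27, Fresno 24, Edmonton 28, Houston 14. Geneva eliminated.
Round 2: Chicago 40, Fresno 24, Edmonton 28, Houston 14. Houston eliminated.
Round 3: Chicago 40, Fresno 38, Edmonton 28. Edmonton eliminated.
Round 4: Chicago 54, Fresno 52. Chicago has a majority (≥54).

Chicago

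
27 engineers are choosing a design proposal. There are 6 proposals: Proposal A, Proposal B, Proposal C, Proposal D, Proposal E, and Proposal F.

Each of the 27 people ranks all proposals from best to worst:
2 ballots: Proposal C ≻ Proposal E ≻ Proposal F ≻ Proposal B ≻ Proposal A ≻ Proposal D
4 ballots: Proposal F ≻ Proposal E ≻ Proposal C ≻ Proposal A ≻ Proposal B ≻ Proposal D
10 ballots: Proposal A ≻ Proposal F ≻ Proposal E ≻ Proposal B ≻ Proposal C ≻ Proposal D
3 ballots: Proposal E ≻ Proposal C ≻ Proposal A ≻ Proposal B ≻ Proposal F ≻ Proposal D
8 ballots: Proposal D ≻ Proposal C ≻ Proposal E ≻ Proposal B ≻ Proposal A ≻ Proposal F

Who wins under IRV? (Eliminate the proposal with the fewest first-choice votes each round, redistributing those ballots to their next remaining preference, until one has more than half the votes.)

Proposal E

Round 1: Proposal A 10, Proposal B 0, Proposal C 2, Proposal D 8, Proposal E 3, Proposal F 4. Proposal B eliminated.
Round 2: Proposal A 10, Proposal C 2, Proposal D 8, Proposal E 3, Proposal F 4. Proposal C eliminated.
Round 3: Proposal A 10, Proposal D 8, Proposal E 5, Proposal F 4. Proposal F eliminated.
Round 4: Proposal A 10, Proposal D 8, Proposal E 9. Proposal D eliminated.
Round 5: Proposal A 10, Proposal E 17. Proposal E has a majority (≥14).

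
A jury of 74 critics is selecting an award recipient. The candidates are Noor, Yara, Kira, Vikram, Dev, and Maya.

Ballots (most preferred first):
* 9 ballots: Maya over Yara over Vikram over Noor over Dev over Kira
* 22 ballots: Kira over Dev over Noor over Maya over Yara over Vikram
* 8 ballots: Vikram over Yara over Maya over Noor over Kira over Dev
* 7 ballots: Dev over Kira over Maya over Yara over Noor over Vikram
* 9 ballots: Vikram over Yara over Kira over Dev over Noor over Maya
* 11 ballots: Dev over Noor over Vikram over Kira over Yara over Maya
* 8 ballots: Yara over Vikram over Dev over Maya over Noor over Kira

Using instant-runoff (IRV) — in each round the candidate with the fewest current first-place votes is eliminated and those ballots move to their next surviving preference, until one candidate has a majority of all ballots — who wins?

Round 1: Noor 0, Yara 8, Kira 22, Vikram 17, Dev 18, Maya 9. Noor eliminated.
Round 2: Yara 8, Kira 22, Vikram 17, Dev 18, Maya 9. Yara eliminated.
Round 3: Kira 22, Vikram 25, Dev 18, Maya 9. Maya eliminated.
Round 4: Kira 22, Vikram 34, Dev 18. Dev eliminated.
Round 5: Kira 29, Vikram 45. Vikram has a majority (≥38).

Vikram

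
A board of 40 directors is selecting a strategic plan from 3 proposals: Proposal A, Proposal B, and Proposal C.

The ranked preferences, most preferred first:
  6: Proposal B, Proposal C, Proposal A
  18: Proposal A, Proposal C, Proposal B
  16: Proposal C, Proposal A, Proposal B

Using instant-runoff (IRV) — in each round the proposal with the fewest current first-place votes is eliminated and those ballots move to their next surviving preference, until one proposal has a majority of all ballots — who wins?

Proposal C

Round 1: Proposal A 18, Proposal B 6, Proposal C 16. Proposal B eliminated.
Round 2: Proposal A 18, Proposal C 22. Proposal C has a majority (≥21).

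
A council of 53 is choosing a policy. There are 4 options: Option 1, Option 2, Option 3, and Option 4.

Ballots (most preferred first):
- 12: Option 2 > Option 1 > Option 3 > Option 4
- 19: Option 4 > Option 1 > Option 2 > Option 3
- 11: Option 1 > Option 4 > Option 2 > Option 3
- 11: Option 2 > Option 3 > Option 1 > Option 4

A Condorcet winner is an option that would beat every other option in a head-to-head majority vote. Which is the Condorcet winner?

Option 1 vs Option 2: 30–23
Option 1 vs Option 3: 42–11
Option 1 vs Option 4: 34–19
Option 1 beats every other option.

Option 1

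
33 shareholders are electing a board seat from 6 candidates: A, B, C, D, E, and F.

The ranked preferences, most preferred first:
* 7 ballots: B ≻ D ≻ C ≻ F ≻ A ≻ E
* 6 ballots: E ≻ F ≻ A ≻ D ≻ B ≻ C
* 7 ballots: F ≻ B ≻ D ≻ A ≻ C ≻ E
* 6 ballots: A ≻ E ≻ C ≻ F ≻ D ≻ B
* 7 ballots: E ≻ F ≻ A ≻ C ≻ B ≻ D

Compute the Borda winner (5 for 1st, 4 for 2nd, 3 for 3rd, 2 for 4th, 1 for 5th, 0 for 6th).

A: 7×1 + 6×3 + 7×2 + 6×5 + 7×3 = 90
B: 7×5 + 6×1 + 7×4 + 6×0 + 7×1 = 76
C: 7×3 + 6×0 + 7×1 + 6×3 + 7×2 = 60
D: 7×4 + 6×2 + 7×3 + 6×1 + 7×0 = 67
E: 7×0 + 6×5 + 7×0 + 6×4 + 7×5 = 89
F: 7×2 + 6×4 + 7×5 + 6×2 + 7×4 = 113

F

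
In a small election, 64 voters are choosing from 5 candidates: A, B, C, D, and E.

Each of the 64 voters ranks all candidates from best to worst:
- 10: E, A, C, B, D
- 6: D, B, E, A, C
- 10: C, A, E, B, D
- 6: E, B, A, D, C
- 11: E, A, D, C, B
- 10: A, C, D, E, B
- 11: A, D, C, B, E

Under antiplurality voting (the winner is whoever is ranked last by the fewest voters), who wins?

Last-place votes: A 0, B 21, C 12, D 20, E 11.

A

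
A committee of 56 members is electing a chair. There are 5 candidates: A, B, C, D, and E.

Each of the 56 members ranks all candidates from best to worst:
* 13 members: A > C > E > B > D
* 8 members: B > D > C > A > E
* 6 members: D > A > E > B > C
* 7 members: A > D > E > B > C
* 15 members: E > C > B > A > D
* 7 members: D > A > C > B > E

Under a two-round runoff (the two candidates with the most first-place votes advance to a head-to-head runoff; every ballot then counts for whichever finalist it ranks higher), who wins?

A

Round 1 first-place votes: A 20, B 8, C 0, D 13, E 15. A and E advance.
Runoff: A is ranked above E on 41 ballots, E above A on 15.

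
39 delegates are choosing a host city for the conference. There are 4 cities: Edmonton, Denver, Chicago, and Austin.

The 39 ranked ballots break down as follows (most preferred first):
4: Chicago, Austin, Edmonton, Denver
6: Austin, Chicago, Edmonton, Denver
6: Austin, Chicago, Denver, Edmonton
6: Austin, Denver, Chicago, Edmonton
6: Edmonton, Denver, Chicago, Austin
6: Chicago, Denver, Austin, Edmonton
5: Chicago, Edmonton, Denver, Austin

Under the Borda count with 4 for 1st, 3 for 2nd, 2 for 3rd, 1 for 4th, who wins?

Chicago

Edmonton: 4×2 + 6×2 + 6×1 + 6×1 + 6×4 + 6×1 + 5×3 = 77
Denver: 4×1 + 6×1 + 6×2 + 6×3 + 6×3 + 6×3 + 5×2 = 86
Chicago: 4×4 + 6×3 + 6×3 + 6×2 + 6×2 + 6×4 + 5×4 = 120
Austin: 4×3 + 6×4 + 6×4 + 6×4 + 6×1 + 6×2 + 5×1 = 107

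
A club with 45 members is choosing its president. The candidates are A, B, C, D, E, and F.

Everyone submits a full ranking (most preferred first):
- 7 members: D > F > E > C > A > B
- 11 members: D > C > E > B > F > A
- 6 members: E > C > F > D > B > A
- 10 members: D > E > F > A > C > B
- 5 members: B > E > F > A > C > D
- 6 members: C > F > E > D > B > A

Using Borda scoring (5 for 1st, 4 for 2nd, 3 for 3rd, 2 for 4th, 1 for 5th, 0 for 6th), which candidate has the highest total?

A: 7×1 + 11×0 + 6×0 + 10×2 + 5×2 + 6×0 = 37
B: 7×0 + 11×2 + 6×1 + 10×0 + 5×5 + 6×1 = 59
C: 7×2 + 11×4 + 6×4 + 10×1 + 5×1 + 6×5 = 127
D: 7×5 + 11×5 + 6×2 + 10×5 + 5×0 + 6×2 = 164
E: 7×3 + 11×3 + 6×5 + 10×4 + 5×4 + 6×3 = 162
F: 7×4 + 11×1 + 6×3 + 10×3 + 5×3 + 6×4 = 126

D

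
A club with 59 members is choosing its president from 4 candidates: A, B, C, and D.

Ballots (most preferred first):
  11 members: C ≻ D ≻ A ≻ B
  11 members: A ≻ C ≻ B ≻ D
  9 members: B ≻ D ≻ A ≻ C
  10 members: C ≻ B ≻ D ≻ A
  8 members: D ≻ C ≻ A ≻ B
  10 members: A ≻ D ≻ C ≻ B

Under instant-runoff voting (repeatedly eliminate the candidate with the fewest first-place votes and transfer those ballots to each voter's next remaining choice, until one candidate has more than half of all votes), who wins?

A

Round 1: A 21, B 9, C 21, D 8. D eliminated.
Round 2: A 21, B 9, C 29. B eliminated.
Round 3: A 30, C 29. A has a majority (≥30).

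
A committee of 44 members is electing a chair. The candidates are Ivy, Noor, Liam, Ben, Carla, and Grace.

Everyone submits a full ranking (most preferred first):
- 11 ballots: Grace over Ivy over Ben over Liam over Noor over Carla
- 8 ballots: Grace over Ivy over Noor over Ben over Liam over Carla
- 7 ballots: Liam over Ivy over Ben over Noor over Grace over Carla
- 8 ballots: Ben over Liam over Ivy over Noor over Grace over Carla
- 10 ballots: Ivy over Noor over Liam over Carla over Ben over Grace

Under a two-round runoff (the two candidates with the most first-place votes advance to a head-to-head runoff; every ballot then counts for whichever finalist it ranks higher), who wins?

Ivy

Round 1 first-place votes: Ivy 10, Noor 0, Liam 7, Ben 8, Carla 0, Grace 19. Grace and Ivy advance.
Runoff: Grace is ranked above Ivy on 19 ballots, Ivy above Grace on 25.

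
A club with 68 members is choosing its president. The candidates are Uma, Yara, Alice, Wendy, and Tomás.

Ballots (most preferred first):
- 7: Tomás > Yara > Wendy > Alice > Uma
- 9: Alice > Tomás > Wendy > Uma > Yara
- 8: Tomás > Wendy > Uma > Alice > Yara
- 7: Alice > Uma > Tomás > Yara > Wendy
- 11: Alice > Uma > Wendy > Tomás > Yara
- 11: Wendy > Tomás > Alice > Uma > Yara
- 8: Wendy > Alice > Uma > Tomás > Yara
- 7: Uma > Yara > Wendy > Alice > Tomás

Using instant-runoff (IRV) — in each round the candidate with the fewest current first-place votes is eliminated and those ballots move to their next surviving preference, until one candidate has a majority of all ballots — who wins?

Round 1: Uma 7, Yara 0, Alice 27, Wendy 19, Tomás 15. Yara eliminated.
Round 2: Uma 7, Alice 27, Wendy 19, Tomás 15. Uma eliminated.
Round 3: Alice 27, Wendy 26, Tomás 15. Tomás eliminated.
Round 4: Alice 27, Wendy 41. Wendy has a majority (≥35).

Wendy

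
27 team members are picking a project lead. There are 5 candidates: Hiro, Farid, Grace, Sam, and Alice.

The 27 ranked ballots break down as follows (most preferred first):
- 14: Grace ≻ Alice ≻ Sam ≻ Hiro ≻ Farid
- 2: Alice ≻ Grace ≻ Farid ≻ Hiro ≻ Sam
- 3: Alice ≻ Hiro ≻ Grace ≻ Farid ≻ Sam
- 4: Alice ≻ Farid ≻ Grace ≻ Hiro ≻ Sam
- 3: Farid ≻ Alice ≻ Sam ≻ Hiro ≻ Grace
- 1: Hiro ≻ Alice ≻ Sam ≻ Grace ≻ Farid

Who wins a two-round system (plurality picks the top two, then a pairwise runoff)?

Round 1 first-place votes: Hiro 1, Farid 3, Grace 14, Sam 0, Alice 9. Grace and Alice advance.
Runoff: Grace is ranked above Alice on 14 ballots, Alice above Grace on 13.

Grace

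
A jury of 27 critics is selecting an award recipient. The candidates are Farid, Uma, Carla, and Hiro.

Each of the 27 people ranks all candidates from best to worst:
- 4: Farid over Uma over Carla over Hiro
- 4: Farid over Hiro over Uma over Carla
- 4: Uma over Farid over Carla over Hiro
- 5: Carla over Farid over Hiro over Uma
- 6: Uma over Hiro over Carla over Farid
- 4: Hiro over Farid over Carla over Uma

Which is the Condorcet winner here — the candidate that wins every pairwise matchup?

Farid

Farid vs Uma: 17–10
Farid vs Carla: 16–11
Farid vs Hiro: 17–10
Farid beats every other candidate.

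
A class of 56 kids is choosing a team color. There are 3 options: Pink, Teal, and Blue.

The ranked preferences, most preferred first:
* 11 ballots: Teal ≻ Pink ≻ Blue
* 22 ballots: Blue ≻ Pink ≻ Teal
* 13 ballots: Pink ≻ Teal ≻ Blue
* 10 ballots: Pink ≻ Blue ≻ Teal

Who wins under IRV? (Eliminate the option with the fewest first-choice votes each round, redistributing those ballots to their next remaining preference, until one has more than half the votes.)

Pink

Round 1: Pink 23, Teal 11, Blue 22. Teal eliminated.
Round 2: Pink 34, Blue 22. Pink has a majority (≥29).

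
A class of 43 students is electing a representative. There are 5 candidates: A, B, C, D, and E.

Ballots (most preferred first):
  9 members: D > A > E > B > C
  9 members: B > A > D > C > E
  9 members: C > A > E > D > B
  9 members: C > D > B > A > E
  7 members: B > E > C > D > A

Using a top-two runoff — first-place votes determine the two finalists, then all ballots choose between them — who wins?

Round 1 first-place votes: A 0, B 16, C 18, D 9, E 0. C and B advance.
Runoff: C is ranked above B on 18 ballots, B above C on 25.

B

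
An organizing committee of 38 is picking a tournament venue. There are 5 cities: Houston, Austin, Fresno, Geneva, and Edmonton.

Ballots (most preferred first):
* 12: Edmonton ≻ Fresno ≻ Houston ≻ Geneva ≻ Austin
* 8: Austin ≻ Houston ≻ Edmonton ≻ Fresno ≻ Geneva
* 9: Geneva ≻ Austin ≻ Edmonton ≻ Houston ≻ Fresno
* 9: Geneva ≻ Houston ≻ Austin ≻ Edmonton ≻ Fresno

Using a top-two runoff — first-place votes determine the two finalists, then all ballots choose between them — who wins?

Round 1 first-place votes: Houston 0, Austin 8, Fresno 0, Geneva 18, Edmonton 12. Geneva and Edmonton advance.
Runoff: Geneva is ranked above Edmonton on 18 ballots, Edmonton above Geneva on 20.

Edmonton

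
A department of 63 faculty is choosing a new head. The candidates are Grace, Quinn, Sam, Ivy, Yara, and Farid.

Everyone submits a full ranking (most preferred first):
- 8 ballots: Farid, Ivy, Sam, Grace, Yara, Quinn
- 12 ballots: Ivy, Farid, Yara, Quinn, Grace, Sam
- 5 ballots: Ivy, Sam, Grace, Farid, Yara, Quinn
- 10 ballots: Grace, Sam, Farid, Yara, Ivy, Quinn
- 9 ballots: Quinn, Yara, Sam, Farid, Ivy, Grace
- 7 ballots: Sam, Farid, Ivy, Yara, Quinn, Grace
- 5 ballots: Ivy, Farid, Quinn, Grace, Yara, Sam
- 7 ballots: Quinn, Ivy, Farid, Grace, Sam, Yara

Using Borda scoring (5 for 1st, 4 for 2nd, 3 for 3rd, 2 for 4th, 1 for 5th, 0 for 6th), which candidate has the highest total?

Farid

Grace: 8×2 + 12×1 + 5×3 + 10×5 + 9×0 + 7×0 + 5×2 + 7×2 = 117
Quinn: 8×0 + 12×2 + 5×0 + 10×0 + 9×5 + 7×1 + 5×3 + 7×5 = 126
Sam: 8×3 + 12×0 + 5×4 + 10×4 + 9×3 + 7×5 + 5×0 + 7×1 = 153
Ivy: 8×4 + 12×5 + 5×5 + 10×1 + 9×1 + 7×3 + 5×5 + 7×4 = 210
Yara: 8×1 + 12×3 + 5×1 + 10×2 + 9×4 + 7×2 + 5×1 + 7×0 = 124
Farid: 8×5 + 12×4 + 5×2 + 10×3 + 9×2 + 7×4 + 5×4 + 7×3 = 215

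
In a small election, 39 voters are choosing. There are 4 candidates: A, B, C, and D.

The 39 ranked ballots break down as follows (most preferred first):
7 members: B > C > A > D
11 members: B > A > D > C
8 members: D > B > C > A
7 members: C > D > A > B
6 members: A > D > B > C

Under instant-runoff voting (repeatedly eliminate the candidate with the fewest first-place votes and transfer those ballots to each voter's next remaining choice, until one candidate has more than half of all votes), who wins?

D

Round 1: A 6, B 18, C 7, D 8. A eliminated.
Round 2: B 18, C 7, D 14. C eliminated.
Round 3: B 18, D 21. D has a majority (≥20).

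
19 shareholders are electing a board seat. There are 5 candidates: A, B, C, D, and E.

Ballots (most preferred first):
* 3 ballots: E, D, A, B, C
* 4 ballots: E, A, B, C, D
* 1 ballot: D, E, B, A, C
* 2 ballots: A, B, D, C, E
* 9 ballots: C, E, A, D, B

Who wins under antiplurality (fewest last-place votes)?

A

Last-place votes: A 0, B 9, C 4, D 4, E 2.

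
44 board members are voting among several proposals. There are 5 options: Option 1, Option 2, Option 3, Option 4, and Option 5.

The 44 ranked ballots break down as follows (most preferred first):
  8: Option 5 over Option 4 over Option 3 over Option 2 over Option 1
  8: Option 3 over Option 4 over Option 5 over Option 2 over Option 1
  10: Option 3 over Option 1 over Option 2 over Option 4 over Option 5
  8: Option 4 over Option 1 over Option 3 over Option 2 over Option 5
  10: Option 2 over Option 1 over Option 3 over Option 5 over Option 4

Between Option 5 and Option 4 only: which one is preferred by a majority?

Option 5 is ranked above Option 4 on 18 ballots; Option 4 above Option 5 on 26.

Option 4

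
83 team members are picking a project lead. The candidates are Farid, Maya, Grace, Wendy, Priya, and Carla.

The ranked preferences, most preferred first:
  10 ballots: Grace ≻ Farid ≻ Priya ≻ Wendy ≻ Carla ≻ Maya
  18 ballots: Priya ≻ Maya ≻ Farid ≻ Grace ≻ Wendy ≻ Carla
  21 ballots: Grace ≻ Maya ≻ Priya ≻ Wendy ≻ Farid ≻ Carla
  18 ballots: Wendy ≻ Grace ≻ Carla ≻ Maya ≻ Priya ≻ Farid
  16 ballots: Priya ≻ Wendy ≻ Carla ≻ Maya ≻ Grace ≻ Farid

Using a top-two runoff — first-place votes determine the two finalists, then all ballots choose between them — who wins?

Round 1 first-place votes: Farid 0, Maya 0, Grace 31, Wendy 18, Priya 34, Carla 0. Priya and Grace advance.
Runoff: Priya is ranked above Grace on 34 ballots, Grace above Priya on 49.

Grace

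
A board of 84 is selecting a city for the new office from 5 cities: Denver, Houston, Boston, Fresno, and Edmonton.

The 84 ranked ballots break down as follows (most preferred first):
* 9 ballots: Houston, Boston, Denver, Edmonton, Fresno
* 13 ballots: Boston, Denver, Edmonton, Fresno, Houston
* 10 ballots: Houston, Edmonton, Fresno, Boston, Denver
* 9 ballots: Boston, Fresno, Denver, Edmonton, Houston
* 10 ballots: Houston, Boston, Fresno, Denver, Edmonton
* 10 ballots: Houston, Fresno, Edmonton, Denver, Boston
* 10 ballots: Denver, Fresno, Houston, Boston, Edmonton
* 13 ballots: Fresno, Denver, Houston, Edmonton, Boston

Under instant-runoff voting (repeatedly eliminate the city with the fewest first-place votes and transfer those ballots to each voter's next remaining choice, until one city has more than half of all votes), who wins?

Fresno

Round 1: Denver 10, Houston 39, Boston 22, Fresno 13, Edmonton 0. Edmonton eliminated.
Round 2: Denver 10, Houston 39, Boston 22, Fresno 13. Denver eliminated.
Round 3: Houston 39, Boston 22, Fresno 23. Boston eliminated.
Round 4: Houston 39, Fresno 45. Fresno has a majority (≥43).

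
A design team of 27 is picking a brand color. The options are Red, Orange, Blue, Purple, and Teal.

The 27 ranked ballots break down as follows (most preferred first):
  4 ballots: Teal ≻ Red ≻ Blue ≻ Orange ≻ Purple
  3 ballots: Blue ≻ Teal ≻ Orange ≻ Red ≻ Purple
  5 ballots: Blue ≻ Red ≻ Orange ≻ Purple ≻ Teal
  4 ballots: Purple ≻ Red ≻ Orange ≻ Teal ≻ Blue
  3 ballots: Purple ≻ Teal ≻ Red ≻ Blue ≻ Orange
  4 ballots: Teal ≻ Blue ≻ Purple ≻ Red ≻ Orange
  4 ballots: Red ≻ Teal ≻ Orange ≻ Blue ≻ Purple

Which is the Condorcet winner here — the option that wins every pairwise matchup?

Teal

Teal vs Red: 14–13
Teal vs Orange: 18–9
Teal vs Blue: 19–8
Teal vs Purple: 15–12
Teal beats every other option.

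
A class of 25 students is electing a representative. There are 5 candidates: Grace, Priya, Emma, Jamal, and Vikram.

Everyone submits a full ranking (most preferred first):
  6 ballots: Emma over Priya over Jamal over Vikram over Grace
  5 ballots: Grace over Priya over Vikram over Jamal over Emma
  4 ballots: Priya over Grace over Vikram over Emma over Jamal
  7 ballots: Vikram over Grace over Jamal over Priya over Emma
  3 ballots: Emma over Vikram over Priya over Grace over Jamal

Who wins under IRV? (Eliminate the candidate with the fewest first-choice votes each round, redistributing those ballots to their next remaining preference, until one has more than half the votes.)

Round 1: Grace 5, Priya 4, Emma 9, Jamal 0, Vikram 7. Jamal eliminated.
Round 2: Grace 5, Priya 4, Emma 9, Vikram 7. Priya eliminated.
Round 3: Grace 9, Emma 9, Vikram 7. Vikram eliminated.
Round 4: Grace 16, Emma 9. Grace has a majority (≥13).

Grace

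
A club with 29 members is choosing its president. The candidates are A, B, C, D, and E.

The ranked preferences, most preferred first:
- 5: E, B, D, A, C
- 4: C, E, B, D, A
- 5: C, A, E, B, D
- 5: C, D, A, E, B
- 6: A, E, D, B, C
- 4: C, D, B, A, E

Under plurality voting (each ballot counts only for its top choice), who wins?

First-place votes: A 6, B 0, C 18, D 0, E 5.

C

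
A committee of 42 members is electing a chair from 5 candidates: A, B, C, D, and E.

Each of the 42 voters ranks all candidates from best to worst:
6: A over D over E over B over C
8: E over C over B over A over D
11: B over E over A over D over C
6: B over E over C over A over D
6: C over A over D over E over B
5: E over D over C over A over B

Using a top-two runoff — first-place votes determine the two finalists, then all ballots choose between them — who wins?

Round 1 first-place votes: A 6, B 17, C 6, D 0, E 13. B and E advance.
Runoff: B is ranked above E on 17 ballots, E above B on 25.

E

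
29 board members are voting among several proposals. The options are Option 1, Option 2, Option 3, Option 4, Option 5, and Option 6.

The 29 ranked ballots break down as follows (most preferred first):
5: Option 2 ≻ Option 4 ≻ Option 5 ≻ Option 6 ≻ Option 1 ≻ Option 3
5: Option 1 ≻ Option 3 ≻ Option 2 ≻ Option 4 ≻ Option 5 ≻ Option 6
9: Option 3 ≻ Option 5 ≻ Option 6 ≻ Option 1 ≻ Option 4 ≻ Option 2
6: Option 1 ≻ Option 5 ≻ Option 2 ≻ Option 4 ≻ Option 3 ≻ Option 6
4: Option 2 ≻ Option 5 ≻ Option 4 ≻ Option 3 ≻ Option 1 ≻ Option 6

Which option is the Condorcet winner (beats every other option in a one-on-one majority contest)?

Option 5 vs Option 1: 18–11
Option 5 vs Option 2: 15–14
Option 5 vs Option 3: 15–14
Option 5 vs Option 4: 19–10
Option 5 vs Option 6: 29–0
Option 5 beats every other option.

Option 5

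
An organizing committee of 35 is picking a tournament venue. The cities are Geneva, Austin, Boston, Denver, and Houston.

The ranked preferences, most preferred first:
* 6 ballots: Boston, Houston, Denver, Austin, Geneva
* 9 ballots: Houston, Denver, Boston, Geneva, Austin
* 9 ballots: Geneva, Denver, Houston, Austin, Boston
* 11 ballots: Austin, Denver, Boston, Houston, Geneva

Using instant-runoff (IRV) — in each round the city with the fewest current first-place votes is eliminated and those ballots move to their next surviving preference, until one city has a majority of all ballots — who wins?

Houston

Round 1: Geneva 9, Austin 11, Boston 6, Denver 0, Houston 9. Denver eliminated.
Round 2: Geneva 9, Austin 11, Boston 6, Houston 9. Boston eliminated.
Round 3: Geneva 9, Austin 11, Houston 15. Geneva eliminated.
Round 4: Austin 11, Houston 24. Houston has a majority (≥18).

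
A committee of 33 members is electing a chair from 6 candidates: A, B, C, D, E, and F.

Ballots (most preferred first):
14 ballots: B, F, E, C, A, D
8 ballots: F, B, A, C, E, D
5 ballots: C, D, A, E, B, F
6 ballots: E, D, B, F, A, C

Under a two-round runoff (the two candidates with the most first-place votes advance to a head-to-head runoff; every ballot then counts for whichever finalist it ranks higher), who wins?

B

Round 1 first-place votes: A 0, B 14, C 5, D 0, E 6, F 8. B and F advance.
Runoff: B is ranked above F on 25 ballots, F above B on 8.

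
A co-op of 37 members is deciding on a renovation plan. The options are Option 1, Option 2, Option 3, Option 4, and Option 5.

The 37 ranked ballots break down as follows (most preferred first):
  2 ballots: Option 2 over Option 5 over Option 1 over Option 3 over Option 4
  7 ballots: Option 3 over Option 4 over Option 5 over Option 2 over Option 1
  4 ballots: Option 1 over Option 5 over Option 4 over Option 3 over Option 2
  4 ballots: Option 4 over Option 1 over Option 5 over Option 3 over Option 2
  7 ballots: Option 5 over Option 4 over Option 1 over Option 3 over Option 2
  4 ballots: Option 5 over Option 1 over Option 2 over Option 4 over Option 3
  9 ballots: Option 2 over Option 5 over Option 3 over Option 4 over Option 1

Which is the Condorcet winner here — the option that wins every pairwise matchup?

Option 5

Option 5 vs Option 1: 29–8
Option 5 vs Option 2: 26–11
Option 5 vs Option 3: 30–7
Option 5 vs Option 4: 26–11
Option 5 beats every other option.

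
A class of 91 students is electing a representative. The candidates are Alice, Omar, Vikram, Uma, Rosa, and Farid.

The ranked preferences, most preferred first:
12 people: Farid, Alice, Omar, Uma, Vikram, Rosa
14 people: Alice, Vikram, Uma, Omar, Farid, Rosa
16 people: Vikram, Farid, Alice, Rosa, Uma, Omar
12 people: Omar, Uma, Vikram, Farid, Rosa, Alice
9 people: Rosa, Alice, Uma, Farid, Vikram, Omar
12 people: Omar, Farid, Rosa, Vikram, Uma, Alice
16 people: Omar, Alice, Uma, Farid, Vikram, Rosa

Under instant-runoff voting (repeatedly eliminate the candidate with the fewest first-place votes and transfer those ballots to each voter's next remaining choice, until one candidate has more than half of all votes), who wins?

Alice

Round 1: Alice 14, Omar 40, Vikram 16, Uma 0, Rosa 9, Farid 12. Uma eliminated.
Round 2: Alice 14, Omar 40, Vikram 16, Rosa 9, Farid 12. Rosa eliminated.
Round 3: Alice 23, Omar 40, Vikram 16, Farid 12. Farid eliminated.
Round 4: Alice 35, Omar 40, Vikram 16. Vikram eliminated.
Round 5: Alice 51, Omar 40. Alice has a majority (≥46).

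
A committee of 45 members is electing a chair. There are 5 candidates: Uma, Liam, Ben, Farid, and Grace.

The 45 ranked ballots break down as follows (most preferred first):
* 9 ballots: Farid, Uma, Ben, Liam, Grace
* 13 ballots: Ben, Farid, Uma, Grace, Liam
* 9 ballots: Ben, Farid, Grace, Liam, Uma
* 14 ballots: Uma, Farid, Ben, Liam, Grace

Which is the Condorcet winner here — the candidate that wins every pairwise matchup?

Farid

Farid vs Uma: 31–14
Farid vs Liam: 45–0
Farid vs Ben: 23–22
Farid vs Grace: 45–0
Farid beats every other candidate.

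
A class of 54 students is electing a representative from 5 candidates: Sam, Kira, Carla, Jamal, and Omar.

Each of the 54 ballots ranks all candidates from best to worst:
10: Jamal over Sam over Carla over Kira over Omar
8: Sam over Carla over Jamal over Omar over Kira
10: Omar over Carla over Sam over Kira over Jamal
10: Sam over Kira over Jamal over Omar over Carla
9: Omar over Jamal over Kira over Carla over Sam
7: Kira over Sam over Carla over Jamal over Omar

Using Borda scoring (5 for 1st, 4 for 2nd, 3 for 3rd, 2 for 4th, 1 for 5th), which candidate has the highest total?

Sam: 10×4 + 8×5 + 10×3 + 10×5 + 9×1 + 7×4 = 197
Kira: 10×2 + 8×1 + 10×2 + 10×4 + 9×3 + 7×5 = 150
Carla: 10×3 + 8×4 + 10×4 + 10×1 + 9×2 + 7×3 = 151
Jamal: 10×5 + 8×3 + 10×1 + 10×3 + 9×4 + 7×2 = 164
Omar: 10×1 + 8×2 + 10×5 + 10×2 + 9×5 + 7×1 = 148

Sam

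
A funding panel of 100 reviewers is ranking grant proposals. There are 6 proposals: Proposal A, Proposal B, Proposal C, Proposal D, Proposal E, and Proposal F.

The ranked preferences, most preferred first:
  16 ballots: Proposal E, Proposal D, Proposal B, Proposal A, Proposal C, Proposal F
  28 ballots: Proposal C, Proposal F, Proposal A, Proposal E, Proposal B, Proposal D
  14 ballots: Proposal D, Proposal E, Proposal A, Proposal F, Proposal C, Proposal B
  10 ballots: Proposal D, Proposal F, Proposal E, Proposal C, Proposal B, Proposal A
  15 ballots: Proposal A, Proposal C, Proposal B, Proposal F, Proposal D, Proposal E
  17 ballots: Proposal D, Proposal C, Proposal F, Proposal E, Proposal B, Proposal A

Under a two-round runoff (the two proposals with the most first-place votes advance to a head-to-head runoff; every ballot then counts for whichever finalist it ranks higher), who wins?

Round 1 first-place votes: Proposal A 15, Proposal B 0, Proposal C 28, Proposal D 41, Proposal E 16, Proposal F 0. Proposal D and Proposal C advance.
Runoff: Proposal D is ranked above Proposal C on 57 ballots, Proposal C above Proposal D on 43.

Proposal D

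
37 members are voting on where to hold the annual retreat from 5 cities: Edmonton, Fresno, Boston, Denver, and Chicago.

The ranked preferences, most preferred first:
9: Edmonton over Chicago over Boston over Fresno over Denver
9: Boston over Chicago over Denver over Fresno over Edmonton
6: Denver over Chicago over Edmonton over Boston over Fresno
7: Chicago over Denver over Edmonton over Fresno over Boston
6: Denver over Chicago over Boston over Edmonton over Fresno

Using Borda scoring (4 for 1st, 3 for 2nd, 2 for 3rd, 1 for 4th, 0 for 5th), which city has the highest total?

Chicago

Edmonton: 9×4 + 9×0 + 6×2 + 7×2 + 6×1 = 68
Fresno: 9×1 + 9×1 + 6×0 + 7×1 + 6×0 = 25
Boston: 9×2 + 9×4 + 6×1 + 7×0 + 6×2 = 72
Denver: 9×0 + 9×2 + 6×4 + 7×3 + 6×4 = 87
Chicago: 9×3 + 9×3 + 6×3 + 7×4 + 6×3 = 118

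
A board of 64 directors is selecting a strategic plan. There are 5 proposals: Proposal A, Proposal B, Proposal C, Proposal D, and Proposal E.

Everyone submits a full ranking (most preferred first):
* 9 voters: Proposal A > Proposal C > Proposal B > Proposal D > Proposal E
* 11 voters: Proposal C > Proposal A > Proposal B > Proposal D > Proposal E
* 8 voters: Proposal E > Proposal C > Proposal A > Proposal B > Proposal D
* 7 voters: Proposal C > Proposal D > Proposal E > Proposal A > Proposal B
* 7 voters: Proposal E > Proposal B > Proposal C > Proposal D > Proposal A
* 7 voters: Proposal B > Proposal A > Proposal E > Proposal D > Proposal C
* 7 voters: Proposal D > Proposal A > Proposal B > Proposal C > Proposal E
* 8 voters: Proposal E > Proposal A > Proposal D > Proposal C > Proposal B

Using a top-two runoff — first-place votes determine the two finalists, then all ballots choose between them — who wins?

Round 1 first-place votes: Proposal A 9, Proposal B 7, Proposal C 18, Proposal D 7, Proposal E 23. Proposal E and Proposal C advance.
Runoff: Proposal E is ranked above Proposal C on 30 ballots, Proposal C above Proposal E on 34.

Proposal C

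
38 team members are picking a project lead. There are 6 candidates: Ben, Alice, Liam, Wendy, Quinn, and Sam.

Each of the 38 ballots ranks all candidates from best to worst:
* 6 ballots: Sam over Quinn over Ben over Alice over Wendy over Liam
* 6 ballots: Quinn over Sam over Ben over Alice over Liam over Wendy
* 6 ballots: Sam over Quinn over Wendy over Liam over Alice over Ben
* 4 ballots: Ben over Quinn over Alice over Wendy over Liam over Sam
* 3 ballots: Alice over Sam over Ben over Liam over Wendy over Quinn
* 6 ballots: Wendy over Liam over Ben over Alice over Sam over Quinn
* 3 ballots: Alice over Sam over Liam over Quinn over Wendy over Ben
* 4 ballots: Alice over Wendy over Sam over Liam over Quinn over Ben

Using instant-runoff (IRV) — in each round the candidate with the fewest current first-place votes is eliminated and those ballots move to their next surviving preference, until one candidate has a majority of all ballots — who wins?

Round 1: Ben 4, Alice 10, Liam 0, Wendy 6, Quinn 6, Sam 12. Liam eliminated.
Round 2: Ben 4, Alice 10, Wendy 6, Quinn 6, Sam 12. Ben eliminated.
Round 3: Alice 10, Wendy 6, Quinn 10, Sam 12. Wendy eliminated.
Round 4: Alice 16, Quinn 10, Sam 12. Quinn eliminated.
Round 5: Alice 20, Sam 18. Alice has a majority (≥20).

Alice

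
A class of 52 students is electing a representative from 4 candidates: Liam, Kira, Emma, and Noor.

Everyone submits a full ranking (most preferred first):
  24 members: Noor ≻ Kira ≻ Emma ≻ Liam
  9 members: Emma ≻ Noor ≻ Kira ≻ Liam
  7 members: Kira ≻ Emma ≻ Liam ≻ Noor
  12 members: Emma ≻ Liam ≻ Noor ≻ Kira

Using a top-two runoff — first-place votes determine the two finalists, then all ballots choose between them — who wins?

Emma

Round 1 first-place votes: Liam 0, Kira 7, Emma 21, Noor 24. Noor and Emma advance.
Runoff: Noor is ranked above Emma on 24 ballots, Emma above Noor on 28.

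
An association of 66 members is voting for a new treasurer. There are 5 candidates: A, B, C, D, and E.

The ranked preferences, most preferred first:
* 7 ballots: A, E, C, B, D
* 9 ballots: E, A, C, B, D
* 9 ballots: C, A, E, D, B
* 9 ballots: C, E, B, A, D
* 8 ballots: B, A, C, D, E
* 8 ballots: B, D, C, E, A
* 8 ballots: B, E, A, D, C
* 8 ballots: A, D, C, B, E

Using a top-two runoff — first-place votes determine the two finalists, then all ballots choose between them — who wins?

Round 1 first-place votes: A 15, B 24, C 18, D 0, E 9. B and C advance.
Runoff: B is ranked above C on 24 ballots, C above B on 42.

C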